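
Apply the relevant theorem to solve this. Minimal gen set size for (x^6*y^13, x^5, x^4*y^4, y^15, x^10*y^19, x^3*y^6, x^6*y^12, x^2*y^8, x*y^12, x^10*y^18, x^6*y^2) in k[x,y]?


Remove redundant (divisible by others).
x^10*y^19 redundant.
x^6*y^2 redundant.
x^6*y^13 redundant.
x^6*y^12 redundant.
x^10*y^18 redundant.
Min: x^5, x^4*y^4, x^3*y^6, x^2*y^8, x*y^12, y^15
Count=6


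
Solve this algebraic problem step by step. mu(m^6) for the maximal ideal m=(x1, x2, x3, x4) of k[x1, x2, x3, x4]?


Graded Nakayama: mu(m^d) = dim_k (m^d/m^(d+1)) = #degree-6 monomials in 4 vars
C(n+d-1,d)=C(9,6)=84


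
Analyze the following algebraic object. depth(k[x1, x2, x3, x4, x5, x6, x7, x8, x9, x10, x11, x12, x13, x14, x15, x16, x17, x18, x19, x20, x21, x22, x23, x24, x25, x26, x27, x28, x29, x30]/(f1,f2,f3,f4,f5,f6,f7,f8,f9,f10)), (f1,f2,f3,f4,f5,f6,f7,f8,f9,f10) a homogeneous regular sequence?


depth(R)=30
depth(R/I)=30-10=20


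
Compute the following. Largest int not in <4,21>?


gcd(4,21)=1 => F=ab-a-b=4*21-4-21=84-25=59


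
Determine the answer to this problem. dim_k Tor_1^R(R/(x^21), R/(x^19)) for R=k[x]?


Tor_1(R/I,R/J)=(I cap J)/IJ=(x^21)/(x^40)
dim=40-21=min(21,19)=19


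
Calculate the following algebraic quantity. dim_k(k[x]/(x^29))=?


Basis: 1,x,...,x^28
dim=29


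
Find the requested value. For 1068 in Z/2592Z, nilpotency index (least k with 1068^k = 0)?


1068^k mod 2592:
k=1: 1068
k=2: 144
k=3: 864
k=4: 0
First zero at k = 4


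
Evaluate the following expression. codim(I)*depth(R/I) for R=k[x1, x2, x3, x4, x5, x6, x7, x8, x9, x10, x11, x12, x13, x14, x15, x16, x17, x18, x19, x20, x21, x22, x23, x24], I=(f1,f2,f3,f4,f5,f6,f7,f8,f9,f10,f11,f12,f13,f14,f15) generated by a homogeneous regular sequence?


codim=15, depth=dim(R/I)=24-15=9
Product=15*9=135


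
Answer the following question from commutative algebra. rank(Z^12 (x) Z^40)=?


rank(M(x)N) = rank(M)*rank(N)
12*40 = 480


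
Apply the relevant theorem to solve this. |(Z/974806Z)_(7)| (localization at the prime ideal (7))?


7-primary part: 974806=7^5*58
Size=7^5=16807


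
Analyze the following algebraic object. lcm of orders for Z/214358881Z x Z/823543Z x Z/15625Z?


Exponent = lcm of the cyclic orders; pairwise coprime => product.
11^8*7^7*5^6=214358881*823543*15625=2758339936490359375


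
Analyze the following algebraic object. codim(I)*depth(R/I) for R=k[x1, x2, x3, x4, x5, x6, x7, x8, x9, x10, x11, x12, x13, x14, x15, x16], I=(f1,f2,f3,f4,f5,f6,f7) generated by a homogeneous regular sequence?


codim=7, depth=dim(R/I)=16-7=9
Product=7*9=63


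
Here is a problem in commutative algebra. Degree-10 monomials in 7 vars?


C(d+n-1,n-1)=C(16,6)=8008


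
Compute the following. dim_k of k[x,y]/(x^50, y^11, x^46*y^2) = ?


k[x,y]/I, I = (x^50, y^11, x^46*y^2)
Rect: 50x11=550. Corner: (50-46)x(11-2)=36.
dim = 550-36 = 514


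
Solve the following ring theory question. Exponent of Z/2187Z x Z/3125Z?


Exponent = lcm of the cyclic orders; pairwise coprime => product.
3^7*5^5=2187*3125=6834375


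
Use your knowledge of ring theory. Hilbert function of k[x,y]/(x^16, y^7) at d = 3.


k[x,y], I = (x^16, y^7), d = 3
Need i < 16 and d-i < 7.
Range: 0 <= i <= 3.
H(3) = 4


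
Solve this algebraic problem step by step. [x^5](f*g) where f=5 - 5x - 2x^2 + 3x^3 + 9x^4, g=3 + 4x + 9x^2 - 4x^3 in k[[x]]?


[x^5] = sum a_i*b_j, i+j=5
  -2*-4=8
  3*9=27
  9*4=36
Sum=71


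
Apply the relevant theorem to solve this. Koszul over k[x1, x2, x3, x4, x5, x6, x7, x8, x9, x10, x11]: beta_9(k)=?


C(n,i)=C(11,9)=55


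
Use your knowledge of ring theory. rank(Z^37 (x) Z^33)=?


rank(M(x)N) = rank(M)*rank(N)
37*33 = 1221


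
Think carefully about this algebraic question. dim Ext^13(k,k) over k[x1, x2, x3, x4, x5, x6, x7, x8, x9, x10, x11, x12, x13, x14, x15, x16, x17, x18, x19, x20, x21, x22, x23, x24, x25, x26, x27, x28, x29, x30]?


C(n,i)=C(30,13)=119759850


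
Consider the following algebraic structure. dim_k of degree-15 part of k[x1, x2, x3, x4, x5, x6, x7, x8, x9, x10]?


C(d+n-1,n-1)=C(24,9)=1307504


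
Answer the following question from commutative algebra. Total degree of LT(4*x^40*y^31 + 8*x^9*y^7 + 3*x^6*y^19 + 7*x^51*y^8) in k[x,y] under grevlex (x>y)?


LT: 4*x^40*y^31
deg_x=40, deg_y=31
Total=40+31=71


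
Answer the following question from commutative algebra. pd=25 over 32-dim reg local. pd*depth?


pd+depth=32
depth=32-25=7
pd*depth=25*7=175


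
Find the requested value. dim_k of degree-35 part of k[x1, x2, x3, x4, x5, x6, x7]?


C(d+n-1,n-1)=C(41,6)=4496388


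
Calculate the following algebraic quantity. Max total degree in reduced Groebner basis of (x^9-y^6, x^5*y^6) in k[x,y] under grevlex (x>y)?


LT(f1)=x^9, LT(f2)=x^5y^6, lcm=x^9y^6
S(f1,f2) = y^6*f1 - x^4*f2 = -y^12
Reduced GB = {f1, f2, y^12}; degrees 9, 11, 12
Max = 12


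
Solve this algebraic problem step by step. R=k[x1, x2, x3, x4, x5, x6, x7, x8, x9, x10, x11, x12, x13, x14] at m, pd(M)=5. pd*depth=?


pd+depth=14
depth=14-5=9
pd*depth=5*9=45


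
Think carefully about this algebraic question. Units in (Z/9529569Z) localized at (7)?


Local ring = Z/117649Z.
phi(117649) = 7^5*(7-1) = 100842


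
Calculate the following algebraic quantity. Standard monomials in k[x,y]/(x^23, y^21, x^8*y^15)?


k[x,y]/I, I = (x^23, y^21, x^8*y^15)
Rect: 23x21=483. Corner: (23-8)x(21-15)=90.
dim = 483-90 = 393


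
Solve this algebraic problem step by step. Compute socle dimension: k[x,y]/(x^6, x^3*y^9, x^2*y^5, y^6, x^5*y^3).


Socle = ann(m) = span of standard monomials u with x*u, y*u in I (staircase corners).
Redundant generators: x^3*y^9
Minimal generators: x^6, x^5*y^3, x^2*y^5, y^6
Corners: xy^5, x^4y^4, x^5y^2
Socle dim=3


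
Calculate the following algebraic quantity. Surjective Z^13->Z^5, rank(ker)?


rank(ker) = 13-5 = 8


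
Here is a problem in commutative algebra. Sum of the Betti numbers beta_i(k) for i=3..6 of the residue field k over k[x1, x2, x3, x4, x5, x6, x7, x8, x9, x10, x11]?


Koszul resolution: beta_i(k)=C(n,i), n=11
C(11,3)=165, C(11,4)=330, C(11,5)=462, C(11,6)=462
Sum=1419


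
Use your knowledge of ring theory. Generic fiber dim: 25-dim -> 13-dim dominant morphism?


dim(fiber)=dim(X)-dim(Y)=25-13=12


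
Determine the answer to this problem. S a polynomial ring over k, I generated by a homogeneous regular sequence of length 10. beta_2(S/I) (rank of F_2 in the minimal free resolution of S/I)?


Regular sequence => Koszul complex is the minimal free resolution.
Syz_1 minimally generated by Koszul relations f_i*e_j - f_j*e_i (i<j): mu(Syz_1) = beta_2 = C(m,2) = m(m-1)/2
m=10
10*9/2 = 45


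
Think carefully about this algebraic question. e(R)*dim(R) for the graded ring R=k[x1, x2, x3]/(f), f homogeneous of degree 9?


e(R)=deg(f)=9, dim(R)=3-1=2
e*dim=9*2=18


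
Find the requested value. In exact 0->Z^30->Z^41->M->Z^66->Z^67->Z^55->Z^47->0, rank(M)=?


Alt sum=0:
(-1)^0*30 + (-1)^1*41 + (-1)^2*? + (-1)^3*66 + (-1)^4*67 + (-1)^5*55 + (-1)^6*47=0
rank(M)=18


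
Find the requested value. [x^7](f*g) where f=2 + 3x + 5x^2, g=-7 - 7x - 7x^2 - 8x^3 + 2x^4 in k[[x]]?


[x^7] = sum a_i*b_j, i+j=7
Sum=0


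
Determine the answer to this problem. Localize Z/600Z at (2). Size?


2-primary part: 600=2^3*75
Size=2^3=8


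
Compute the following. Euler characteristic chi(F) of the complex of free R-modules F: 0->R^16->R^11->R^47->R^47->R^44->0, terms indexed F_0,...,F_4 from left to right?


chi = sum (-1)^i * rank:
(-1)^0*16=16
(-1)^1*11=-11
(-1)^2*47=47
(-1)^3*47=-47
(-1)^4*44=44
chi=49


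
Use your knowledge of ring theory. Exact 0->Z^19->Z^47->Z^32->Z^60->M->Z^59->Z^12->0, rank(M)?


Alt sum=0:
(-1)^0*19 + (-1)^1*47 + (-1)^2*32 + (-1)^3*60 + (-1)^4*? + (-1)^5*59 + (-1)^6*12=0
rank(M)=103


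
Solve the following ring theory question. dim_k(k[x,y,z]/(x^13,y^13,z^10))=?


Basis: x^iy^jz^k, i<13,j<13,k<10
13*13*10=1690


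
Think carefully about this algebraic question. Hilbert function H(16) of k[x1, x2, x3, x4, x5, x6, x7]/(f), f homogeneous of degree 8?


C(22,6)-C(14,6)=74613-3003=71610


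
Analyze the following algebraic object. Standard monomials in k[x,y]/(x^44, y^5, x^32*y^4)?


k[x,y]/I, I = (x^44, y^5, x^32*y^4)
Rect: 44x5=220. Corner: (44-32)x(5-4)=12.
dim = 220-12 = 208


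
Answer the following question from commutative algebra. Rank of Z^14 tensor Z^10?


rank(M(x)N) = rank(M)*rank(N)
14*10 = 140


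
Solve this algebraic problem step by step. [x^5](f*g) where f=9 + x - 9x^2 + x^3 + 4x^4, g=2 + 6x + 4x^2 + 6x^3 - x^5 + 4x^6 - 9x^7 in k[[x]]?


[x^5] = sum a_i*b_j, i+j=5
  9*-1=-9
  -9*6=-54
  1*4=4
  4*6=24
Sum=-35


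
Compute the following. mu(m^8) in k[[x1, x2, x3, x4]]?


C(n+d-1,d)=C(11,8)=165


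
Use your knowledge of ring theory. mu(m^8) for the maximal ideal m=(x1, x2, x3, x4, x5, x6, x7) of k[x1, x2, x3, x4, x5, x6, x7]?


Graded Nakayama: mu(m^d) = dim_k (m^d/m^(d+1)) = #degree-8 monomials in 7 vars
C(n+d-1,d)=C(14,8)=3003


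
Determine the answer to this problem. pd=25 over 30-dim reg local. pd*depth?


pd+depth=30
depth=30-25=5
pd*depth=25*5=125


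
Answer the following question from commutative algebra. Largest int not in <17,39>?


gcd(17,39)=1 => F=ab-a-b=17*39-17-39=663-56=607


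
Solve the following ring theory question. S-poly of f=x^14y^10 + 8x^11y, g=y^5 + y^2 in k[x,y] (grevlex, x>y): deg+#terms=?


LT(f)=x^14y^10, LT(g)=y^5
lcm(LM)=x^14y^10
S(f,g) (scaled by 1 to clear denominators) = 1*f - x^14y^5*g = -x^14y^7 + 8x^11y
2 terms, deg 21.
21+2=23


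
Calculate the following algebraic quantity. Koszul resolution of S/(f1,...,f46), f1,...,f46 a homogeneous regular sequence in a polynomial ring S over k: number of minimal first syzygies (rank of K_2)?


Regular sequence => Koszul complex is the minimal free resolution.
Syz_1 minimally generated by Koszul relations f_i*e_j - f_j*e_i (i<j): mu(Syz_1) = beta_2 = C(m,2) = m(m-1)/2
m=46
46*45/2 = 1035


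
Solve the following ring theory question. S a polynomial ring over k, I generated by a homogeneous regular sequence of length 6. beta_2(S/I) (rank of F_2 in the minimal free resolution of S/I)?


Regular sequence => Koszul complex is the minimal free resolution.
Syz_1 minimally generated by Koszul relations f_i*e_j - f_j*e_i (i<j): mu(Syz_1) = beta_2 = C(m,2) = m(m-1)/2
m=6
6*5/2 = 15


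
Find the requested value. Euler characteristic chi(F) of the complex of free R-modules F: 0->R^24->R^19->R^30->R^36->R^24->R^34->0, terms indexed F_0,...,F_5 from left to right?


chi = sum (-1)^i * rank:
(-1)^0*24=24
(-1)^1*19=-19
(-1)^2*30=30
(-1)^3*36=-36
(-1)^4*24=24
(-1)^5*34=-34
chi=-11


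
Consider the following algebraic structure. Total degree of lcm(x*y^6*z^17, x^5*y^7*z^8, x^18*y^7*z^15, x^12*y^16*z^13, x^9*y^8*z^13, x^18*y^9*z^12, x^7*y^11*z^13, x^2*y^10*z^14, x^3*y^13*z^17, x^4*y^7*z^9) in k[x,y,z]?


lcm = componentwise max:
x: max(1,5,18,12,9,18,7,2,3,4)=18
y: max(6,7,7,16,8,9,11,10,13,7)=16
z: max(17,8,15,13,13,12,13,14,17,9)=17
Total=18+16+17=51


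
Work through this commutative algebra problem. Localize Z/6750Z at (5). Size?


5-primary part: 6750=5^3*54
Size=5^3=125


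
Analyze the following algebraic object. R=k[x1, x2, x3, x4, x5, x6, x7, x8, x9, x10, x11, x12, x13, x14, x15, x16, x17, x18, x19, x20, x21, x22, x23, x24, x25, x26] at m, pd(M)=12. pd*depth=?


pd+depth=26
depth=26-12=14
pd*depth=12*14=168


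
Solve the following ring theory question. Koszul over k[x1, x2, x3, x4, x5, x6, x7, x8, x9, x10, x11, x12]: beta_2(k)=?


C(n,i)=C(12,2)=66


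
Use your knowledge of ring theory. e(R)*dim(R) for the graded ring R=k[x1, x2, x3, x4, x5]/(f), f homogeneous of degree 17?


e(R)=deg(f)=17, dim(R)=5-1=4
e*dim=17*4=68


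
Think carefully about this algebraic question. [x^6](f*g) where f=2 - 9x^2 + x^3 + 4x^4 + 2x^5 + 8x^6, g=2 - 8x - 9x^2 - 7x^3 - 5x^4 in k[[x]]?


[x^6] = sum a_i*b_j, i+j=6
  -9*-5=45
  1*-7=-7
  4*-9=-36
  2*-8=-16
  8*2=16
Sum=2


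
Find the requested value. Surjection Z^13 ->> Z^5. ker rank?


rank(ker) = 13-5 = 8


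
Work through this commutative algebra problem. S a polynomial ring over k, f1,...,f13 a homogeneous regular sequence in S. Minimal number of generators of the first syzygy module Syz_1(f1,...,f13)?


Regular sequence => Koszul complex is the minimal free resolution.
Syz_1 minimally generated by Koszul relations f_i*e_j - f_j*e_i (i<j): mu(Syz_1) = beta_2 = C(m,2) = m(m-1)/2
m=13
13*12/2 = 78


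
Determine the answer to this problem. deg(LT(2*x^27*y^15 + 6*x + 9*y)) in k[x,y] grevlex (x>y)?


LT: 2*x^27*y^15
deg_x=27, deg_y=15
Total=27+15=42


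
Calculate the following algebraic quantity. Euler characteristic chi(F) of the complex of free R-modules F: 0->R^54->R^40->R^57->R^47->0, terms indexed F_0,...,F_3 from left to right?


chi = sum (-1)^i * rank:
(-1)^0*54=54
(-1)^1*40=-40
(-1)^2*57=57
(-1)^3*47=-47
chi=24


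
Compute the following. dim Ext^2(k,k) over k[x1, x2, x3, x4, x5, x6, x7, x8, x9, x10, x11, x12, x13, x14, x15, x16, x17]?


C(n,i)=C(17,2)=136


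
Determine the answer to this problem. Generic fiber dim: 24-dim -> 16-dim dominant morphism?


dim(fiber)=dim(X)-dim(Y)=24-16=8


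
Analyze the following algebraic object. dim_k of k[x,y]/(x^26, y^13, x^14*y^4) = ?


k[x,y]/I, I = (x^26, y^13, x^14*y^4)
Rect: 26x13=338. Corner: (26-14)x(13-4)=108.
dim = 338-108 = 230


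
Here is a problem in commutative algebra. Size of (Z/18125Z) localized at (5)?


5-primary part: 18125=5^4*29
Size=5^4=625


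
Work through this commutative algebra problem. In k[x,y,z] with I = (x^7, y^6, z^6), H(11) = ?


Need i<7, j<6, k<6 with i+j+k=11.
For each i, j ranges over max(0,11-i-5)..min(5,11-i):
  i=0: j in [6,5] -> 0
  i=1: j in [5,5] -> 1
  i=2: j in [4,5] -> 2
  i=3: j in [3,5] -> 3
  i=4: j in [2,5] -> 4
  i=5: j in [1,5] -> 5
  i=6: j in [0,5] -> 6
H(11) = 0+1+2+3+4+5+6 = 21


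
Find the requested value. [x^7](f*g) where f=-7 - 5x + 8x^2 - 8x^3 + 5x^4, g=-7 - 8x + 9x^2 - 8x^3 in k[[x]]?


[x^7] = sum a_i*b_j, i+j=7
  5*-8=-40
Sum=-40


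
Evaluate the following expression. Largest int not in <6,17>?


gcd(6,17)=1 => F=ab-a-b=6*17-6-17=102-23=79


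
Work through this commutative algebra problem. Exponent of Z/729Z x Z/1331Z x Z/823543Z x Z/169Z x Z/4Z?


Exponent = lcm of the cyclic orders; pairwise coprime => product.
3^6*11^3*7^7*13^2*2^2=729*1331*823543*169*4=540180073765332


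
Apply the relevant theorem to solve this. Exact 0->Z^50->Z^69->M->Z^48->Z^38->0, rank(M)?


Alt sum=0:
(-1)^0*50 + (-1)^1*69 + (-1)^2*? + (-1)^3*48 + (-1)^4*38=0
rank(M)=29


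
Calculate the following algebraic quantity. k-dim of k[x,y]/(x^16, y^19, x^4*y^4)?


k[x,y]/I, I = (x^16, y^19, x^4*y^4)
Rect: 16x19=304. Corner: (16-4)x(19-4)=180.
dim = 304-180 = 124


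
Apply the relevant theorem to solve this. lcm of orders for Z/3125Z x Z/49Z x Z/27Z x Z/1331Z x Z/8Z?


Exponent = lcm of the cyclic orders; pairwise coprime => product.
5^5*7^2*3^3*11^3*2^3=3125*49*27*1331*8=44022825000


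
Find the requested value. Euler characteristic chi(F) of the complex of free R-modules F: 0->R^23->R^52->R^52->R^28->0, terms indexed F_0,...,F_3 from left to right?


chi = sum (-1)^i * rank:
(-1)^0*23=23
(-1)^1*52=-52
(-1)^2*52=52
(-1)^3*28=-28
chi=-5


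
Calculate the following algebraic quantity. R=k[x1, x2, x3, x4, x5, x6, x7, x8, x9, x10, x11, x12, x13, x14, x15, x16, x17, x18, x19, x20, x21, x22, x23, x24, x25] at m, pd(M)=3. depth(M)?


pd+depth=depth(R)=25
depth=25-3=22


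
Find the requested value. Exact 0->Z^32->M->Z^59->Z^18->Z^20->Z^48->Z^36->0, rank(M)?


Alt sum=0:
(-1)^0*32 + (-1)^1*? + (-1)^2*59 + (-1)^3*18 + (-1)^4*20 + (-1)^5*48 + (-1)^6*36=0
rank(M)=81


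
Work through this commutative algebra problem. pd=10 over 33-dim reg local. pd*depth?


pd+depth=33
depth=33-10=23
pd*depth=10*23=230


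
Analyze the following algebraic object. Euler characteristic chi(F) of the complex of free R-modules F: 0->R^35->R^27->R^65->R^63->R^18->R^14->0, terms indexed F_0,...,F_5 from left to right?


chi = sum (-1)^i * rank:
(-1)^0*35=35
(-1)^1*27=-27
(-1)^2*65=65
(-1)^3*63=-63
(-1)^4*18=18
(-1)^5*14=-14
chi=14


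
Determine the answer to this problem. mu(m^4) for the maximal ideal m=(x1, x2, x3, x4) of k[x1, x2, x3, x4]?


Graded Nakayama: mu(m^d) = dim_k (m^d/m^(d+1)) = #degree-4 monomials in 4 vars
C(n+d-1,d)=C(7,4)=35


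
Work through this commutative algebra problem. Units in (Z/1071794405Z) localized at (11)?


Local ring = Z/214358881Z.
phi(214358881) = 11^7*(11-1) = 194871710


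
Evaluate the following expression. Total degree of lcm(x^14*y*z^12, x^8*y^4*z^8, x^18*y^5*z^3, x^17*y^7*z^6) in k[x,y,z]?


lcm = componentwise max:
x: max(14,8,18,17)=18
y: max(1,4,5,7)=7
z: max(12,8,3,6)=12
Total=18+7+12=37


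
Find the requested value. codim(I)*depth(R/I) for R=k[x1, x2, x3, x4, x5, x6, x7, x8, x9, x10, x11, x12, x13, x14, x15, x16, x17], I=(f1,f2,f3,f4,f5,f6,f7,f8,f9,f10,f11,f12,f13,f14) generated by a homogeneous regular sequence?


codim=14, depth=dim(R/I)=17-14=3
Product=14*3=42


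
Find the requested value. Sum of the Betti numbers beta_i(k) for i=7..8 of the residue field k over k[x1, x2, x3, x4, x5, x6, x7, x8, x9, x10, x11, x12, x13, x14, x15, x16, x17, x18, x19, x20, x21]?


Koszul resolution: beta_i(k)=C(n,i), n=21
C(21,7)=116280, C(21,8)=203490
Sum=319770


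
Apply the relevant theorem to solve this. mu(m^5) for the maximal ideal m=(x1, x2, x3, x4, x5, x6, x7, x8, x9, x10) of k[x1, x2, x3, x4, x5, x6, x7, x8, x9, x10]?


Graded Nakayama: mu(m^d) = dim_k (m^d/m^(d+1)) = #degree-5 monomials in 10 vars
C(n+d-1,d)=C(14,5)=2002


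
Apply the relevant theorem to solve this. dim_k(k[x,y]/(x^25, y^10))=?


Basis: x^i*y^j, i<25, j<10
25*10=250


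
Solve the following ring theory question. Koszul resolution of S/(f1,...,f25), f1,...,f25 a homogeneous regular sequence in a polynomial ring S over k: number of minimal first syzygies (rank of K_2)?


Regular sequence => Koszul complex is the minimal free resolution.
Syz_1 minimally generated by Koszul relations f_i*e_j - f_j*e_i (i<j): mu(Syz_1) = beta_2 = C(m,2) = m(m-1)/2
m=25
25*24/2 = 300


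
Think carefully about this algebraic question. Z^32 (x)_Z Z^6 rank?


rank(M(x)N) = rank(M)*rank(N)
32*6 = 192


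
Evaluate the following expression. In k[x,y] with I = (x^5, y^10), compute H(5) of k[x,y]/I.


k[x,y], I = (x^5, y^10), d = 5
Need i < 5 and d-i < 10.
Range: 0 <= i <= 4.
H(5) = 5


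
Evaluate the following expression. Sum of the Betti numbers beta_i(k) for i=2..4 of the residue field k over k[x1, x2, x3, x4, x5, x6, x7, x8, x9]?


Koszul resolution: beta_i(k)=C(n,i), n=9
C(9,2)=36, C(9,3)=84, C(9,4)=126
Sum=246


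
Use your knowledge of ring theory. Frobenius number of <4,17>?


gcd(4,17)=1 => F=ab-a-b=4*17-4-17=68-21=47


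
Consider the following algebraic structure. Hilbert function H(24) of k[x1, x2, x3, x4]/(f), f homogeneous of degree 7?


C(27,3)-C(20,3)=2925-1140=1785


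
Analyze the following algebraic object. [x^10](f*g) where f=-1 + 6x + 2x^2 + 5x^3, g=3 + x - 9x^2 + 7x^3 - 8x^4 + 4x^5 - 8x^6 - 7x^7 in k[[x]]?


[x^10] = sum a_i*b_j, i+j=10
  5*-7=-35
Sum=-35


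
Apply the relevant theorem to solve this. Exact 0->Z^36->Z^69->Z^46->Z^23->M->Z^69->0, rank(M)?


Alt sum=0:
(-1)^0*36 + (-1)^1*69 + (-1)^2*46 + (-1)^3*23 + (-1)^4*? + (-1)^5*69=0
rank(M)=79


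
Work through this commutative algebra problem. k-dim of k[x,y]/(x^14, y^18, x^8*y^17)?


k[x,y]/I, I = (x^14, y^18, x^8*y^17)
Rect: 14x18=252. Corner: (14-8)x(18-17)=6.
dim = 252-6 = 246


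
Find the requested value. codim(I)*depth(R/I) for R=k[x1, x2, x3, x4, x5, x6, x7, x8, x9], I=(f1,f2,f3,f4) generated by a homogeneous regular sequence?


codim=4, depth=dim(R/I)=9-4=5
Product=4*5=20


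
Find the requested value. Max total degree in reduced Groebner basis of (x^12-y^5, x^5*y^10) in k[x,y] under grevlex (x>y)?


LT(f1)=x^12, LT(f2)=x^5y^10, lcm=x^12y^10
S(f1,f2) = y^10*f1 - x^7*f2 = -y^15
Reduced GB = {f1, f2, y^15}; degrees 12, 15, 15
Max = 15


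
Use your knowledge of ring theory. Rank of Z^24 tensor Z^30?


rank(M(x)N) = rank(M)*rank(N)
24*30 = 720


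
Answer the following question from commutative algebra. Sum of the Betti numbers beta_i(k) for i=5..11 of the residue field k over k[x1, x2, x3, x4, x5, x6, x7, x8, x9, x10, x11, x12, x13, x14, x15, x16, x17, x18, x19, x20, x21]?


Koszul resolution: beta_i(k)=C(n,i), n=21
C(21,5)=20349, C(21,6)=54264, C(21,7)=116280, C(21,8)=203490, C(21,9)=293930, C(21,10)=352716, C(21,11)=352716
Sum=1393745


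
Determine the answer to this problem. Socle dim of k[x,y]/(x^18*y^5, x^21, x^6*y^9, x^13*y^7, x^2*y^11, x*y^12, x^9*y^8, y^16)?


Socle = ann(m) = span of standard monomials u with x*u, y*u in I (staircase corners).
Minimal generators: x^21, x^18*y^5, x^13*y^7, x^9*y^8, x^6*y^9, x^2*y^11, x*y^12, y^16
Corners: y^15, xy^11, x^5y^10, x^8y^8, x^12y^7, x^17y^6, x^20y^4
Socle dim=7


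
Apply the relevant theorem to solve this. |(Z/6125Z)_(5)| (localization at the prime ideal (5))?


5-primary part: 6125=5^3*49
Size=5^3=125


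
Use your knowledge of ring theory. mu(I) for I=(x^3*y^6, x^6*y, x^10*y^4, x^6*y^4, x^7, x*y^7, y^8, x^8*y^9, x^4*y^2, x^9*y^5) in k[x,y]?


Remove redundant (divisible by others).
x^6*y^4 redundant.
x^9*y^5 redundant.
x^10*y^4 redundant.
x^8*y^9 redundant.
Min: x^7, x^6*y, x^4*y^2, x^3*y^6, x*y^7, y^8
Count=6


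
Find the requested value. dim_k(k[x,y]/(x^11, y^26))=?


Basis: x^i*y^j, i<11, j<26
11*26=286


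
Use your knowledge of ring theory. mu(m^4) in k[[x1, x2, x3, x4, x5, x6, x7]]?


C(n+d-1,d)=C(10,4)=210


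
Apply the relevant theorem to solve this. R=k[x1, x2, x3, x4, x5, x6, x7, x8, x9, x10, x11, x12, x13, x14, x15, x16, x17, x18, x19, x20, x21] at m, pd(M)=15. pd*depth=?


pd+depth=21
depth=21-15=6
pd*depth=15*6=90


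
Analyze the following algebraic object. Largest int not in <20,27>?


gcd(20,27)=1 => F=ab-a-b=20*27-20-27=540-47=493


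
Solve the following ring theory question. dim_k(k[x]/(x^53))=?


Basis: 1,x,...,x^52
dim=53


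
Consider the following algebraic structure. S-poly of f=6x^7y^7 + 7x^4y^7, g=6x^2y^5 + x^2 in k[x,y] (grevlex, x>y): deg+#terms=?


LT(f)=6x^7y^7, LT(g)=6x^2y^5
lcm(LM)=x^7y^7
S(f,g) (scaled by 36 to clear denominators) = 6*f - 6x^5y^2*g = 42x^4y^7 - 6x^7y^2
2 terms, deg 11.
11+2=13


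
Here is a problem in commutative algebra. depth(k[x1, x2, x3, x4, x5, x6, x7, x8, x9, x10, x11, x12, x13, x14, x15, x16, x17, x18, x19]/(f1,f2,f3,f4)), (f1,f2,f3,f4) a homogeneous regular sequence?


depth(R)=19
depth(R/I)=19-4=15


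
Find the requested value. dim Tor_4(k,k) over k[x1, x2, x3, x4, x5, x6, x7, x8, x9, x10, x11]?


Koszul: C(n,i)=C(11,4)=330


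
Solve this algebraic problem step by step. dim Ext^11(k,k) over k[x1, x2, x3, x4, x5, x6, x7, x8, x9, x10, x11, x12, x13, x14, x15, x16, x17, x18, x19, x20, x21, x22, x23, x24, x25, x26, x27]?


C(n,i)=C(27,11)=13037895


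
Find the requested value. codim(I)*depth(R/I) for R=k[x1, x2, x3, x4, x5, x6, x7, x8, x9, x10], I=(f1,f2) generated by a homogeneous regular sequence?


codim=2, depth=dim(R/I)=10-2=8
Product=2*8=16


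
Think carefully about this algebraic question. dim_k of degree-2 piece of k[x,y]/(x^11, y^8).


k[x,y], I = (x^11, y^8), d = 2
Need i < 11 and d-i < 8.
Range: 0 <= i <= 2.
H(2) = 3


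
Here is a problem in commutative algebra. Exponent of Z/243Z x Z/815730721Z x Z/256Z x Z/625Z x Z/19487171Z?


Exponent = lcm of the cyclic orders; pairwise coprime => product.
3^5*13^8*2^8*5^4*11^7=243*815730721*256*625*19487171=618047523867121714080000


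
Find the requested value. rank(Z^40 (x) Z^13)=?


rank(M(x)N) = rank(M)*rank(N)
40*13 = 520


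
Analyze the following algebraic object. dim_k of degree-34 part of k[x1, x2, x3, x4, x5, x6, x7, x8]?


C(d+n-1,n-1)=C(41,7)=22481940


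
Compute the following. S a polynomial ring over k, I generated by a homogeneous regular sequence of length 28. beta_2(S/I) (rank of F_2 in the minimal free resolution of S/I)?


Regular sequence => Koszul complex is the minimal free resolution.
Syz_1 minimally generated by Koszul relations f_i*e_j - f_j*e_i (i<j): mu(Syz_1) = beta_2 = C(m,2) = m(m-1)/2
m=28
28*27/2 = 378


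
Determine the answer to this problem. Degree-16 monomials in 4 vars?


C(d+n-1,n-1)=C(19,3)=969


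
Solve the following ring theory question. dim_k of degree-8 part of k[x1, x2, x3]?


C(d+n-1,n-1)=C(10,2)=45


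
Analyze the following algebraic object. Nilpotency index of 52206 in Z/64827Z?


52206^k mod 64827:
k=1: 52206
k=2: 9702
k=3: 9261
k=4: 0
First zero at k = 4


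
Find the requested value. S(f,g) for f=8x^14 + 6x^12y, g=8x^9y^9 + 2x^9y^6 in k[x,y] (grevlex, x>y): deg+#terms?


LT(f)=8x^14, LT(g)=8x^9y^9
lcm(LM)=x^14y^9
S(f,g) (scaled by 64 to clear denominators) = 8y^9*f - 8x^5*g = 48x^12y^10 - 16x^14y^6
2 terms, deg 22.
22+2=24


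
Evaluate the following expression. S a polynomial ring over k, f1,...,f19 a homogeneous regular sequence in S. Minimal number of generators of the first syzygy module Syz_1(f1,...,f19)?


Regular sequence => Koszul complex is the minimal free resolution.
Syz_1 minimally generated by Koszul relations f_i*e_j - f_j*e_i (i<j): mu(Syz_1) = beta_2 = C(m,2) = m(m-1)/2
m=19
19*18/2 = 171


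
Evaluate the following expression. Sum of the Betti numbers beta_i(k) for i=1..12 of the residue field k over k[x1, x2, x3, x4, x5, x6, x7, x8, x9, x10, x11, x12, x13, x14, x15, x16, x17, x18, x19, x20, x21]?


Koszul resolution: beta_i(k)=C(n,i), n=21
C(21,1)=21, C(21,2)=210, C(21,3)=1330, C(21,4)=5985, C(21,5)=20349, C(21,6)=54264, C(21,7)=116280, C(21,8)=203490, C(21,9)=293930, C(21,10)=352716, C(21,11)=352716, C(21,12)=293930
Sum=1695221


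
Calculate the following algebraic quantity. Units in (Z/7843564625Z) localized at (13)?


Local ring = Z/62748517Z.
phi(62748517) = 13^6*(13-1) = 57921708


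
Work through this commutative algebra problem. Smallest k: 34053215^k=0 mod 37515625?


34053215^k mod 37515625:
k=1: 34053215
k=2: 14976850
k=3: 14963375
k=4: 1500625
k=5: 22509375
k=6: 0
First zero at k = 6


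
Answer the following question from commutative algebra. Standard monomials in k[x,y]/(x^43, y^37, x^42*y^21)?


k[x,y]/I, I = (x^43, y^37, x^42*y^21)
Rect: 43x37=1591. Corner: (43-42)x(37-21)=16.
dim = 1591-16 = 1575


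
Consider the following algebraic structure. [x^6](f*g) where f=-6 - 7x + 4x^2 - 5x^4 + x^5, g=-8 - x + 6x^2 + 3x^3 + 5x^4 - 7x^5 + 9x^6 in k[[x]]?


[x^6] = sum a_i*b_j, i+j=6
  -6*9=-54
  -7*-7=49
  4*5=20
  -5*6=-30
  1*-1=-1
Sum=-16


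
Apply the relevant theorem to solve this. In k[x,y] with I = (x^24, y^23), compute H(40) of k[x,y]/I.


k[x,y], I = (x^24, y^23), d = 40
Need i < 24 and d-i < 23.
Range: 18 <= i <= 23.
H(40) = 6


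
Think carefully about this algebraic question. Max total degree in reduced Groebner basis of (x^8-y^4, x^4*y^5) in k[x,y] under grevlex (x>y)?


LT(f1)=x^8, LT(f2)=x^4y^5, lcm=x^8y^5
S(f1,f2) = y^5*f1 - x^4*f2 = -y^9
Reduced GB = {f1, f2, y^9}; degrees 8, 9, 9
Max = 9


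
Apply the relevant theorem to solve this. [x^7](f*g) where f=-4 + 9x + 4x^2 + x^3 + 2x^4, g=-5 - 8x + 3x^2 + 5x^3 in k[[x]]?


[x^7] = sum a_i*b_j, i+j=7
  2*5=10
Sum=10


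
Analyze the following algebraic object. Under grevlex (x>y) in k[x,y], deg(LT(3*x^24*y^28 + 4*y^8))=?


LT: 3*x^24*y^28
deg_x=24, deg_y=28
Total=24+28=52


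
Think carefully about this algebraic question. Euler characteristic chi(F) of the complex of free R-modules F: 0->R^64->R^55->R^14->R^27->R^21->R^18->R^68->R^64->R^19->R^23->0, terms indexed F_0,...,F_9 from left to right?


chi = sum (-1)^i * rank:
(-1)^0*64=64
(-1)^1*55=-55
(-1)^2*14=14
(-1)^3*27=-27
(-1)^4*21=21
(-1)^5*18=-18
(-1)^6*68=68
(-1)^7*64=-64
(-1)^8*19=19
(-1)^9*23=-23
chi=-1


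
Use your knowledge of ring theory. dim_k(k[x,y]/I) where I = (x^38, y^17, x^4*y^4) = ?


k[x,y]/I, I = (x^38, y^17, x^4*y^4)
Rect: 38x17=646. Corner: (38-4)x(17-4)=442.
dim = 646-442 = 204


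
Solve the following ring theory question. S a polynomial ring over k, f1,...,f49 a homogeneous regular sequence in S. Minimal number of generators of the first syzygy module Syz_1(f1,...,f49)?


Regular sequence => Koszul complex is the minimal free resolution.
Syz_1 minimally generated by Koszul relations f_i*e_j - f_j*e_i (i<j): mu(Syz_1) = beta_2 = C(m,2) = m(m-1)/2
m=49
49*48/2 = 1176


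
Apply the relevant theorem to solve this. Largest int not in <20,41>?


gcd(20,41)=1 => F=ab-a-b=20*41-20-41=820-61=759


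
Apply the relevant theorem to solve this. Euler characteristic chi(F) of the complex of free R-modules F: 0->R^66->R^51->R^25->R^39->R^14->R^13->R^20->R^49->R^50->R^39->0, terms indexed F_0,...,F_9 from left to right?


chi = sum (-1)^i * rank:
(-1)^0*66=66
(-1)^1*51=-51
(-1)^2*25=25
(-1)^3*39=-39
(-1)^4*14=14
(-1)^5*13=-13
(-1)^6*20=20
(-1)^7*49=-49
(-1)^8*50=50
(-1)^9*39=-39
chi=-16


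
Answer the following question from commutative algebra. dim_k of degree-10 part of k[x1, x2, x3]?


C(d+n-1,n-1)=C(12,2)=66


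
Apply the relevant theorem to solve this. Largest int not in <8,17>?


gcd(8,17)=1 => F=ab-a-b=8*17-8-17=136-25=111


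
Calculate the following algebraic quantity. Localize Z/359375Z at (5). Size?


5-primary part: 359375=5^6*23
Size=5^6=15625


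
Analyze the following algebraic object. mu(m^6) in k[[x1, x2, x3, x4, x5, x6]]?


C(n+d-1,d)=C(11,6)=462


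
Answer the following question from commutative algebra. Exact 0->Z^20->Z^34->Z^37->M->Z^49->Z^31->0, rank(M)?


Alt sum=0:
(-1)^0*20 + (-1)^1*34 + (-1)^2*37 + (-1)^3*? + (-1)^4*49 + (-1)^5*31=0
rank(M)=41


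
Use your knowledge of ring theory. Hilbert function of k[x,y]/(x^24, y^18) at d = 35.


k[x,y], I = (x^24, y^18), d = 35
Need i < 24 and d-i < 18.
Range: 18 <= i <= 23.
H(35) = 6


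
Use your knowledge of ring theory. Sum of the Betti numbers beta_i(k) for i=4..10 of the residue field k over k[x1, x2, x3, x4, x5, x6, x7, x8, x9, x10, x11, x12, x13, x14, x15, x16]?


Koszul resolution: beta_i(k)=C(n,i), n=16
C(16,4)=1820, C(16,5)=4368, C(16,6)=8008, C(16,7)=11440, C(16,8)=12870, C(16,9)=11440, C(16,10)=8008
Sum=57954


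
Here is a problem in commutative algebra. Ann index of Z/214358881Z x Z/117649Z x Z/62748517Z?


Exponent = lcm of the cyclic orders; pairwise coprime => product.
11^8*7^6*13^7=214358881*117649*62748517=1582461626483604439573


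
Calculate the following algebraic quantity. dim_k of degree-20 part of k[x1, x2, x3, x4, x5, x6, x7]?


C(d+n-1,n-1)=C(26,6)=230230


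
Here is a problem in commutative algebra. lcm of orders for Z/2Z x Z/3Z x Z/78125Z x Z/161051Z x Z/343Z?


Exponent = lcm of the cyclic orders; pairwise coprime => product.
2^1*3^1*5^7*11^5*7^3=2*3*78125*161051*343=25893981093750


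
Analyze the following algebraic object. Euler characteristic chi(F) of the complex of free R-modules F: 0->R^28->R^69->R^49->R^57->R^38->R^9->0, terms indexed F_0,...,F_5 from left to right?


chi = sum (-1)^i * rank:
(-1)^0*28=28
(-1)^1*69=-69
(-1)^2*49=49
(-1)^3*57=-57
(-1)^4*38=38
(-1)^5*9=-9
chi=-20


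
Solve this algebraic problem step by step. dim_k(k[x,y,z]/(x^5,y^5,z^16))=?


Basis: x^iy^jz^k, i<5,j<5,k<16
5*5*16=400


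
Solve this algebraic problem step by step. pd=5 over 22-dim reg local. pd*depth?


pd+depth=22
depth=22-5=17
pd*depth=5*17=85


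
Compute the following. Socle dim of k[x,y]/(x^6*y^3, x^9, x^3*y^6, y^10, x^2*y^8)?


Socle = ann(m) = span of standard monomials u with x*u, y*u in I (staircase corners).
Minimal generators: x^9, x^6*y^3, x^3*y^6, x^2*y^8, y^10
Corners: xy^9, x^2y^7, x^5y^5, x^8y^2
Socle dim=4


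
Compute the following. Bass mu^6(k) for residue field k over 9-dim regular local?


C(n,i)=C(9,6)=84


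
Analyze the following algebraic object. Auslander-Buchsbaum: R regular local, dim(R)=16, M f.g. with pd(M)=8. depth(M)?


pd+depth=depth(R)=16
depth=16-8=8


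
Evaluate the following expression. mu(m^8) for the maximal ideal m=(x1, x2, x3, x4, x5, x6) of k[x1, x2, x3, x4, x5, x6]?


Graded Nakayama: mu(m^d) = dim_k (m^d/m^(d+1)) = #degree-8 monomials in 6 vars
C(n+d-1,d)=C(13,8)=1287


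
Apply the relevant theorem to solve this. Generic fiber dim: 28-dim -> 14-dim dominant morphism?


dim(fiber)=dim(X)-dim(Y)=28-14=14


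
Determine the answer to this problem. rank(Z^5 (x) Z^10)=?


rank(M(x)N) = rank(M)*rank(N)
5*10 = 50


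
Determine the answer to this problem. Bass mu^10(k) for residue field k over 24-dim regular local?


C(n,i)=C(24,10)=1961256


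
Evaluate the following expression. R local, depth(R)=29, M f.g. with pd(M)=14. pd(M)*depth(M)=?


pd+depth=29
depth=29-14=15
pd*depth=14*15=210


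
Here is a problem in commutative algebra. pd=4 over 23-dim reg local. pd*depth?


pd+depth=23
depth=23-4=19
pd*depth=4*19=76


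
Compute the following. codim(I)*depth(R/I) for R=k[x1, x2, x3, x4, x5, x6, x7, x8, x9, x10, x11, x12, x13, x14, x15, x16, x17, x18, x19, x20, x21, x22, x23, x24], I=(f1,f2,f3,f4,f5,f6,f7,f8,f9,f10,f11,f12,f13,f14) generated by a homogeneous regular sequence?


codim=14, depth=dim(R/I)=24-14=10
Product=14*10=140


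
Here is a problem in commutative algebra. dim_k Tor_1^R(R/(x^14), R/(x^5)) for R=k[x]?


Tor_1(R/I,R/J)=(I cap J)/IJ=(x^14)/(x^19)
dim=19-14=min(14,5)=5


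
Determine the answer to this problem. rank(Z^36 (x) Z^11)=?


rank(M(x)N) = rank(M)*rank(N)
36*11 = 396


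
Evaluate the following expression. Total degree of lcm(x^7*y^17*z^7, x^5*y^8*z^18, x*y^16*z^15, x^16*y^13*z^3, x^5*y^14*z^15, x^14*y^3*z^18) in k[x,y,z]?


lcm = componentwise max:
x: max(7,5,1,16,5,14)=16
y: max(17,8,16,13,14,3)=17
z: max(7,18,15,3,15,18)=18
Total=16+17+18=51


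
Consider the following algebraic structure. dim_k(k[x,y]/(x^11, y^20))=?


Basis: x^i*y^j, i<11, j<20
11*20=220


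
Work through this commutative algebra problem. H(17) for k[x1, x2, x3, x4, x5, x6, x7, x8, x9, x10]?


C(d+n-1,n-1)=C(26,9)=3124550


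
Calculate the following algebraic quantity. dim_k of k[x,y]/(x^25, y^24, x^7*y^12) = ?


k[x,y]/I, I = (x^25, y^24, x^7*y^12)
Rect: 25x24=600. Corner: (25-7)x(24-12)=216.
dim = 600-216 = 384


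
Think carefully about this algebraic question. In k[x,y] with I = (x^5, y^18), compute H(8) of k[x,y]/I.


k[x,y], I = (x^5, y^18), d = 8
Need i < 5 and d-i < 18.
Range: 0 <= i <= 4.
H(8) = 5


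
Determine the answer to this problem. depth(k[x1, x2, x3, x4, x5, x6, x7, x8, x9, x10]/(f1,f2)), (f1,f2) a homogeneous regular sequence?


depth(R)=10
depth(R/I)=10-2=8


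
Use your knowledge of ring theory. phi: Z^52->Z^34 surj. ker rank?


rank(ker) = 52-34 = 18


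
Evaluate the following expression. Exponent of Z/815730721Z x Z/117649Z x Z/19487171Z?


Exponent = lcm of the cyclic orders; pairwise coprime => product.
13^8*7^6*11^7=815730721*117649*19487171=1870181922207896155859


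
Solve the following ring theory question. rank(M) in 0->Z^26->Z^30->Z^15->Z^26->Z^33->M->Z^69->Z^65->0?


Alt sum=0:
(-1)^0*26 + (-1)^1*30 + (-1)^2*15 + (-1)^3*26 + (-1)^4*33 + (-1)^5*? + (-1)^6*69 + (-1)^7*65=0
rank(M)=22


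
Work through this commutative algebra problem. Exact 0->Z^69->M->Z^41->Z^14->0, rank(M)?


Alt sum=0:
(-1)^0*69 + (-1)^1*? + (-1)^2*41 + (-1)^3*14=0
rank(M)=96


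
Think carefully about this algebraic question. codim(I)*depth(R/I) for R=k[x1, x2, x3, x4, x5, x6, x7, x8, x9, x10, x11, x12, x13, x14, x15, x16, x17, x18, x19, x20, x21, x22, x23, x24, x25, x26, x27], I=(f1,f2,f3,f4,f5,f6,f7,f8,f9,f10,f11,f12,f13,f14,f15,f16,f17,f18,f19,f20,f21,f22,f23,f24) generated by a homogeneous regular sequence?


codim=24, depth=dim(R/I)=27-24=3
Product=24*3=72


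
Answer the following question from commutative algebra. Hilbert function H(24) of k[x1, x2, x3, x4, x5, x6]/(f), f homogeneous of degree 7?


C(29,5)-C(22,5)=118755-26334=92421


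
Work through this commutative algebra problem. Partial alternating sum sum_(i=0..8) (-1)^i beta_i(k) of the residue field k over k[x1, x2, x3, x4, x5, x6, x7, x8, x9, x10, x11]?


Koszul resolution: beta_i(k)=C(n,i), n=11
sum_(i=0..p) (-1)^i C(n,i) = (-1)^p C(n-1,p)
(-1)^8*C(10,8) = (-1)^8*45 = 45


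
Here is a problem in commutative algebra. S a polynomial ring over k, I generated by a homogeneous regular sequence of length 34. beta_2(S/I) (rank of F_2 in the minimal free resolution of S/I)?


Regular sequence => Koszul complex is the minimal free resolution.
Syz_1 minimally generated by Koszul relations f_i*e_j - f_j*e_i (i<j): mu(Syz_1) = beta_2 = C(m,2) = m(m-1)/2
m=34
34*33/2 = 561


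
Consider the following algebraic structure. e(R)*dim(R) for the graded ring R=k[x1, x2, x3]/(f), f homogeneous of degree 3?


e(R)=deg(f)=3, dim(R)=3-1=2
e*dim=3*2=6


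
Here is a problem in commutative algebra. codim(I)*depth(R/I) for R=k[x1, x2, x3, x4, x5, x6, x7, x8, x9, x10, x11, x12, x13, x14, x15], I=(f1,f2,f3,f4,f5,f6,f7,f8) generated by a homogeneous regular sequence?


codim=8, depth=dim(R/I)=15-8=7
Product=8*7=56


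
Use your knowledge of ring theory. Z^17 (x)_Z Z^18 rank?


rank(M(x)N) = rank(M)*rank(N)
17*18 = 306


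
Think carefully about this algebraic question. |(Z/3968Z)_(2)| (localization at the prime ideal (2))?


2-primary part: 3968=2^7*31
Size=2^7=128


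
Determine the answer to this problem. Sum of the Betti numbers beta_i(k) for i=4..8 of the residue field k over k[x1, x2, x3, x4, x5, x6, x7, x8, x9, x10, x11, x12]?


Koszul resolution: beta_i(k)=C(n,i), n=12
C(12,4)=495, C(12,5)=792, C(12,6)=924, C(12,7)=792, C(12,8)=495
Sum=3498


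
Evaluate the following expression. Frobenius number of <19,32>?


gcd(19,32)=1 => F=ab-a-b=19*32-19-32=608-51=557


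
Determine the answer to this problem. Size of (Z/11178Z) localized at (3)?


3-primary part: 11178=3^5*46
Size=3^5=243


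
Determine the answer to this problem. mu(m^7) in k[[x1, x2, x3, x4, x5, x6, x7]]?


C(n+d-1,d)=C(13,7)=1716


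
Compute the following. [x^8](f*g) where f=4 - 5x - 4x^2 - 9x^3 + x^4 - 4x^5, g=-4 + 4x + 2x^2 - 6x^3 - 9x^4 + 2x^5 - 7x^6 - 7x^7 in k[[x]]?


[x^8] = sum a_i*b_j, i+j=8
  -5*-7=35
  -4*-7=28
  -9*2=-18
  1*-9=-9
  -4*-6=24
Sum=60


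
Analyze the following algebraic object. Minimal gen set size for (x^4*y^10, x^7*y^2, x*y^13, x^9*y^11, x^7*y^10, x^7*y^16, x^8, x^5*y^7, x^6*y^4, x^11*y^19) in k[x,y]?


Remove redundant (divisible by others).
x^7*y^10 redundant.
x^7*y^16 redundant.
x^11*y^19 redundant.
x^9*y^11 redundant.
Min: x^8, x^7*y^2, x^6*y^4, x^5*y^7, x^4*y^10, x*y^13
Count=6


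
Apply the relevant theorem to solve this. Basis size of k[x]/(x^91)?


Basis: 1,x,...,x^90
dim=91


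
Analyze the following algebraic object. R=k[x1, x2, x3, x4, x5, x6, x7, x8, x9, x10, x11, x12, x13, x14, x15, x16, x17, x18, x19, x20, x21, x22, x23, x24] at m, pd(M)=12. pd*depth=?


pd+depth=24
depth=24-12=12
pd*depth=12*12=144


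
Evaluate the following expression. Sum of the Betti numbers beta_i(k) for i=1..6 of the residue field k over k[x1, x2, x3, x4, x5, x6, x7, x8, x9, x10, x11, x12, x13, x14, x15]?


Koszul resolution: beta_i(k)=C(n,i), n=15
C(15,1)=15, C(15,2)=105, C(15,3)=455, C(15,4)=1365, C(15,5)=3003, C(15,6)=5005
Sum=9948
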